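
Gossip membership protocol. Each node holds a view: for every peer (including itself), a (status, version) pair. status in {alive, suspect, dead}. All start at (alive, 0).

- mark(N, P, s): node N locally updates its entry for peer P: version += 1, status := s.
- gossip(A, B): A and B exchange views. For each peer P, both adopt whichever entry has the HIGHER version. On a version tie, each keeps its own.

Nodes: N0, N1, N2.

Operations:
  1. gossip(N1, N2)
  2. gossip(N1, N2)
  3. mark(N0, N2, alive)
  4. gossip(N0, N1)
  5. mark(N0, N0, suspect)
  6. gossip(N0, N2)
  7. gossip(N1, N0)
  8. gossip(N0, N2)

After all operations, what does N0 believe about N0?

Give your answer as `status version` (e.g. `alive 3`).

Op 1: gossip N1<->N2 -> N1.N0=(alive,v0) N1.N1=(alive,v0) N1.N2=(alive,v0) | N2.N0=(alive,v0) N2.N1=(alive,v0) N2.N2=(alive,v0)
Op 2: gossip N1<->N2 -> N1.N0=(alive,v0) N1.N1=(alive,v0) N1.N2=(alive,v0) | N2.N0=(alive,v0) N2.N1=(alive,v0) N2.N2=(alive,v0)
Op 3: N0 marks N2=alive -> (alive,v1)
Op 4: gossip N0<->N1 -> N0.N0=(alive,v0) N0.N1=(alive,v0) N0.N2=(alive,v1) | N1.N0=(alive,v0) N1.N1=(alive,v0) N1.N2=(alive,v1)
Op 5: N0 marks N0=suspect -> (suspect,v1)
Op 6: gossip N0<->N2 -> N0.N0=(suspect,v1) N0.N1=(alive,v0) N0.N2=(alive,v1) | N2.N0=(suspect,v1) N2.N1=(alive,v0) N2.N2=(alive,v1)
Op 7: gossip N1<->N0 -> N1.N0=(suspect,v1) N1.N1=(alive,v0) N1.N2=(alive,v1) | N0.N0=(suspect,v1) N0.N1=(alive,v0) N0.N2=(alive,v1)
Op 8: gossip N0<->N2 -> N0.N0=(suspect,v1) N0.N1=(alive,v0) N0.N2=(alive,v1) | N2.N0=(suspect,v1) N2.N1=(alive,v0) N2.N2=(alive,v1)

Answer: suspect 1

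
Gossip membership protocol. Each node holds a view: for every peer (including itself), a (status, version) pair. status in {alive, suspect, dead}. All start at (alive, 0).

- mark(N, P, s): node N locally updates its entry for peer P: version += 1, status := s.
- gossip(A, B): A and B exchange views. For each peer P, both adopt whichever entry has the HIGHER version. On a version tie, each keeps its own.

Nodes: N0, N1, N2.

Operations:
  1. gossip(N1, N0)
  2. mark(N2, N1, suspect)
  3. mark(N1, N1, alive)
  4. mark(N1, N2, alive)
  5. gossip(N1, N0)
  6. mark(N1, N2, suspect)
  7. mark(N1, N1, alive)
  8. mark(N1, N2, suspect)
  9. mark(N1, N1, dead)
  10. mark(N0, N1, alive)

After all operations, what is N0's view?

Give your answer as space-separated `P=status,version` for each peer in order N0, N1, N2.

Answer: N0=alive,0 N1=alive,2 N2=alive,1

Derivation:
Op 1: gossip N1<->N0 -> N1.N0=(alive,v0) N1.N1=(alive,v0) N1.N2=(alive,v0) | N0.N0=(alive,v0) N0.N1=(alive,v0) N0.N2=(alive,v0)
Op 2: N2 marks N1=suspect -> (suspect,v1)
Op 3: N1 marks N1=alive -> (alive,v1)
Op 4: N1 marks N2=alive -> (alive,v1)
Op 5: gossip N1<->N0 -> N1.N0=(alive,v0) N1.N1=(alive,v1) N1.N2=(alive,v1) | N0.N0=(alive,v0) N0.N1=(alive,v1) N0.N2=(alive,v1)
Op 6: N1 marks N2=suspect -> (suspect,v2)
Op 7: N1 marks N1=alive -> (alive,v2)
Op 8: N1 marks N2=suspect -> (suspect,v3)
Op 9: N1 marks N1=dead -> (dead,v3)
Op 10: N0 marks N1=alive -> (alive,v2)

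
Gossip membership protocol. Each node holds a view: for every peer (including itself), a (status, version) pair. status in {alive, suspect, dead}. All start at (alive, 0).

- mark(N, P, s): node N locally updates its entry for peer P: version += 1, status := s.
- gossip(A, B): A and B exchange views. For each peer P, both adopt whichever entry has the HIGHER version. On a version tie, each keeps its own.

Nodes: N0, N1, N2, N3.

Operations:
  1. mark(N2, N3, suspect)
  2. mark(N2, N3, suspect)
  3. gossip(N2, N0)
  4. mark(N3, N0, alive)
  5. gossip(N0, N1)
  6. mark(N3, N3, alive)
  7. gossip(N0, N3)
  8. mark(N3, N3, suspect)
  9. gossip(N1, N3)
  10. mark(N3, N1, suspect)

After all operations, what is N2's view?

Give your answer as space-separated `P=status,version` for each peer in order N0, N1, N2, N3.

Op 1: N2 marks N3=suspect -> (suspect,v1)
Op 2: N2 marks N3=suspect -> (suspect,v2)
Op 3: gossip N2<->N0 -> N2.N0=(alive,v0) N2.N1=(alive,v0) N2.N2=(alive,v0) N2.N3=(suspect,v2) | N0.N0=(alive,v0) N0.N1=(alive,v0) N0.N2=(alive,v0) N0.N3=(suspect,v2)
Op 4: N3 marks N0=alive -> (alive,v1)
Op 5: gossip N0<->N1 -> N0.N0=(alive,v0) N0.N1=(alive,v0) N0.N2=(alive,v0) N0.N3=(suspect,v2) | N1.N0=(alive,v0) N1.N1=(alive,v0) N1.N2=(alive,v0) N1.N3=(suspect,v2)
Op 6: N3 marks N3=alive -> (alive,v1)
Op 7: gossip N0<->N3 -> N0.N0=(alive,v1) N0.N1=(alive,v0) N0.N2=(alive,v0) N0.N3=(suspect,v2) | N3.N0=(alive,v1) N3.N1=(alive,v0) N3.N2=(alive,v0) N3.N3=(suspect,v2)
Op 8: N3 marks N3=suspect -> (suspect,v3)
Op 9: gossip N1<->N3 -> N1.N0=(alive,v1) N1.N1=(alive,v0) N1.N2=(alive,v0) N1.N3=(suspect,v3) | N3.N0=(alive,v1) N3.N1=(alive,v0) N3.N2=(alive,v0) N3.N3=(suspect,v3)
Op 10: N3 marks N1=suspect -> (suspect,v1)

Answer: N0=alive,0 N1=alive,0 N2=alive,0 N3=suspect,2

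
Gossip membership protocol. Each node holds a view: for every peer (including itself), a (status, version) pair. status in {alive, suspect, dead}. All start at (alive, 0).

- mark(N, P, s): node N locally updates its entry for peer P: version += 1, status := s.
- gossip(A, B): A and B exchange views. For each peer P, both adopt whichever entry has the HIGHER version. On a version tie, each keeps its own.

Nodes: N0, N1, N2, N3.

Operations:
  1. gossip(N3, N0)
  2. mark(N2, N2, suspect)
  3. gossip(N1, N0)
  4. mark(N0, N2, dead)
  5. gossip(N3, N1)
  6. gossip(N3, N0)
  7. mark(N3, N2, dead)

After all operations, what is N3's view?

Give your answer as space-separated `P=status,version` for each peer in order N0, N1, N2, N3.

Op 1: gossip N3<->N0 -> N3.N0=(alive,v0) N3.N1=(alive,v0) N3.N2=(alive,v0) N3.N3=(alive,v0) | N0.N0=(alive,v0) N0.N1=(alive,v0) N0.N2=(alive,v0) N0.N3=(alive,v0)
Op 2: N2 marks N2=suspect -> (suspect,v1)
Op 3: gossip N1<->N0 -> N1.N0=(alive,v0) N1.N1=(alive,v0) N1.N2=(alive,v0) N1.N3=(alive,v0) | N0.N0=(alive,v0) N0.N1=(alive,v0) N0.N2=(alive,v0) N0.N3=(alive,v0)
Op 4: N0 marks N2=dead -> (dead,v1)
Op 5: gossip N3<->N1 -> N3.N0=(alive,v0) N3.N1=(alive,v0) N3.N2=(alive,v0) N3.N3=(alive,v0) | N1.N0=(alive,v0) N1.N1=(alive,v0) N1.N2=(alive,v0) N1.N3=(alive,v0)
Op 6: gossip N3<->N0 -> N3.N0=(alive,v0) N3.N1=(alive,v0) N3.N2=(dead,v1) N3.N3=(alive,v0) | N0.N0=(alive,v0) N0.N1=(alive,v0) N0.N2=(dead,v1) N0.N3=(alive,v0)
Op 7: N3 marks N2=dead -> (dead,v2)

Answer: N0=alive,0 N1=alive,0 N2=dead,2 N3=alive,0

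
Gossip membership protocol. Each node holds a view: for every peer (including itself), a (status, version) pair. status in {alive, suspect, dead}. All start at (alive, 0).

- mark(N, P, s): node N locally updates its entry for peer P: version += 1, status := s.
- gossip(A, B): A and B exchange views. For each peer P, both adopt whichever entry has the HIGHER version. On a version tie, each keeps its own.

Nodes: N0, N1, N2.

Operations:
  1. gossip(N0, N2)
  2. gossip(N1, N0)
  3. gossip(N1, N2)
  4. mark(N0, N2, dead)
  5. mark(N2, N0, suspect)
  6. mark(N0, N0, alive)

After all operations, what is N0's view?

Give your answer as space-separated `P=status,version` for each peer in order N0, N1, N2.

Answer: N0=alive,1 N1=alive,0 N2=dead,1

Derivation:
Op 1: gossip N0<->N2 -> N0.N0=(alive,v0) N0.N1=(alive,v0) N0.N2=(alive,v0) | N2.N0=(alive,v0) N2.N1=(alive,v0) N2.N2=(alive,v0)
Op 2: gossip N1<->N0 -> N1.N0=(alive,v0) N1.N1=(alive,v0) N1.N2=(alive,v0) | N0.N0=(alive,v0) N0.N1=(alive,v0) N0.N2=(alive,v0)
Op 3: gossip N1<->N2 -> N1.N0=(alive,v0) N1.N1=(alive,v0) N1.N2=(alive,v0) | N2.N0=(alive,v0) N2.N1=(alive,v0) N2.N2=(alive,v0)
Op 4: N0 marks N2=dead -> (dead,v1)
Op 5: N2 marks N0=suspect -> (suspect,v1)
Op 6: N0 marks N0=alive -> (alive,v1)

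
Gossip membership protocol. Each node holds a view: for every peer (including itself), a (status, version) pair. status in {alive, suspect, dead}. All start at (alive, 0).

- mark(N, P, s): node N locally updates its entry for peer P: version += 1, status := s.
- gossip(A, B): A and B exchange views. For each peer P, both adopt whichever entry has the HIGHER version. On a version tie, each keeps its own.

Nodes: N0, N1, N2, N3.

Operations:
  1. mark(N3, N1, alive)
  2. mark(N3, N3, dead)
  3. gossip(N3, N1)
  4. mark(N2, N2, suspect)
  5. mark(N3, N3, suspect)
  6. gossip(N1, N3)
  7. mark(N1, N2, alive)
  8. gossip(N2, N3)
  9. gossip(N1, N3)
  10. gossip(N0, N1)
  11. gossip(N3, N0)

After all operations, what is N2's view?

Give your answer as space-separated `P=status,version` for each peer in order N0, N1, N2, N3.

Op 1: N3 marks N1=alive -> (alive,v1)
Op 2: N3 marks N3=dead -> (dead,v1)
Op 3: gossip N3<->N1 -> N3.N0=(alive,v0) N3.N1=(alive,v1) N3.N2=(alive,v0) N3.N3=(dead,v1) | N1.N0=(alive,v0) N1.N1=(alive,v1) N1.N2=(alive,v0) N1.N3=(dead,v1)
Op 4: N2 marks N2=suspect -> (suspect,v1)
Op 5: N3 marks N3=suspect -> (suspect,v2)
Op 6: gossip N1<->N3 -> N1.N0=(alive,v0) N1.N1=(alive,v1) N1.N2=(alive,v0) N1.N3=(suspect,v2) | N3.N0=(alive,v0) N3.N1=(alive,v1) N3.N2=(alive,v0) N3.N3=(suspect,v2)
Op 7: N1 marks N2=alive -> (alive,v1)
Op 8: gossip N2<->N3 -> N2.N0=(alive,v0) N2.N1=(alive,v1) N2.N2=(suspect,v1) N2.N3=(suspect,v2) | N3.N0=(alive,v0) N3.N1=(alive,v1) N3.N2=(suspect,v1) N3.N3=(suspect,v2)
Op 9: gossip N1<->N3 -> N1.N0=(alive,v0) N1.N1=(alive,v1) N1.N2=(alive,v1) N1.N3=(suspect,v2) | N3.N0=(alive,v0) N3.N1=(alive,v1) N3.N2=(suspect,v1) N3.N3=(suspect,v2)
Op 10: gossip N0<->N1 -> N0.N0=(alive,v0) N0.N1=(alive,v1) N0.N2=(alive,v1) N0.N3=(suspect,v2) | N1.N0=(alive,v0) N1.N1=(alive,v1) N1.N2=(alive,v1) N1.N3=(suspect,v2)
Op 11: gossip N3<->N0 -> N3.N0=(alive,v0) N3.N1=(alive,v1) N3.N2=(suspect,v1) N3.N3=(suspect,v2) | N0.N0=(alive,v0) N0.N1=(alive,v1) N0.N2=(alive,v1) N0.N3=(suspect,v2)

Answer: N0=alive,0 N1=alive,1 N2=suspect,1 N3=suspect,2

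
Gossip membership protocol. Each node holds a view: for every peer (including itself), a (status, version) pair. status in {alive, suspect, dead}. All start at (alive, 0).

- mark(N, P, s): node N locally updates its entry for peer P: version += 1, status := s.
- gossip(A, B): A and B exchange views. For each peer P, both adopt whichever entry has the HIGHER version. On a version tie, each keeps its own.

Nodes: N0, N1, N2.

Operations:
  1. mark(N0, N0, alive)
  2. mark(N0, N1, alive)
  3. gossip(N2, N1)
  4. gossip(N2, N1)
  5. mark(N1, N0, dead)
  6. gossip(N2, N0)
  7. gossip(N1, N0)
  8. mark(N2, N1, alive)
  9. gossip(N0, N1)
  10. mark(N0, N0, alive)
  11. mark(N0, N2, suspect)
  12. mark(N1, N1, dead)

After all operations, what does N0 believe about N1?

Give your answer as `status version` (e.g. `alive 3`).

Op 1: N0 marks N0=alive -> (alive,v1)
Op 2: N0 marks N1=alive -> (alive,v1)
Op 3: gossip N2<->N1 -> N2.N0=(alive,v0) N2.N1=(alive,v0) N2.N2=(alive,v0) | N1.N0=(alive,v0) N1.N1=(alive,v0) N1.N2=(alive,v0)
Op 4: gossip N2<->N1 -> N2.N0=(alive,v0) N2.N1=(alive,v0) N2.N2=(alive,v0) | N1.N0=(alive,v0) N1.N1=(alive,v0) N1.N2=(alive,v0)
Op 5: N1 marks N0=dead -> (dead,v1)
Op 6: gossip N2<->N0 -> N2.N0=(alive,v1) N2.N1=(alive,v1) N2.N2=(alive,v0) | N0.N0=(alive,v1) N0.N1=(alive,v1) N0.N2=(alive,v0)
Op 7: gossip N1<->N0 -> N1.N0=(dead,v1) N1.N1=(alive,v1) N1.N2=(alive,v0) | N0.N0=(alive,v1) N0.N1=(alive,v1) N0.N2=(alive,v0)
Op 8: N2 marks N1=alive -> (alive,v2)
Op 9: gossip N0<->N1 -> N0.N0=(alive,v1) N0.N1=(alive,v1) N0.N2=(alive,v0) | N1.N0=(dead,v1) N1.N1=(alive,v1) N1.N2=(alive,v0)
Op 10: N0 marks N0=alive -> (alive,v2)
Op 11: N0 marks N2=suspect -> (suspect,v1)
Op 12: N1 marks N1=dead -> (dead,v2)

Answer: alive 1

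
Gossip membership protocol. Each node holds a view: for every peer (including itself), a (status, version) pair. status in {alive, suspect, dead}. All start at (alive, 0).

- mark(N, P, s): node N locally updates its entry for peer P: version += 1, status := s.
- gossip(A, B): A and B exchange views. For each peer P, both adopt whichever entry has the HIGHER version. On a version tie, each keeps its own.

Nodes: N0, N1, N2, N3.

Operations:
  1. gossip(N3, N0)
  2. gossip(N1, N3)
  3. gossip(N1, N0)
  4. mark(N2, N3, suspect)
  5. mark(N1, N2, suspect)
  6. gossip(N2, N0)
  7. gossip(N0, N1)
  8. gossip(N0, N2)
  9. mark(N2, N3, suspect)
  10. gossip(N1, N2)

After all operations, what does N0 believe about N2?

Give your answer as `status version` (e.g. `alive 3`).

Op 1: gossip N3<->N0 -> N3.N0=(alive,v0) N3.N1=(alive,v0) N3.N2=(alive,v0) N3.N3=(alive,v0) | N0.N0=(alive,v0) N0.N1=(alive,v0) N0.N2=(alive,v0) N0.N3=(alive,v0)
Op 2: gossip N1<->N3 -> N1.N0=(alive,v0) N1.N1=(alive,v0) N1.N2=(alive,v0) N1.N3=(alive,v0) | N3.N0=(alive,v0) N3.N1=(alive,v0) N3.N2=(alive,v0) N3.N3=(alive,v0)
Op 3: gossip N1<->N0 -> N1.N0=(alive,v0) N1.N1=(alive,v0) N1.N2=(alive,v0) N1.N3=(alive,v0) | N0.N0=(alive,v0) N0.N1=(alive,v0) N0.N2=(alive,v0) N0.N3=(alive,v0)
Op 4: N2 marks N3=suspect -> (suspect,v1)
Op 5: N1 marks N2=suspect -> (suspect,v1)
Op 6: gossip N2<->N0 -> N2.N0=(alive,v0) N2.N1=(alive,v0) N2.N2=(alive,v0) N2.N3=(suspect,v1) | N0.N0=(alive,v0) N0.N1=(alive,v0) N0.N2=(alive,v0) N0.N3=(suspect,v1)
Op 7: gossip N0<->N1 -> N0.N0=(alive,v0) N0.N1=(alive,v0) N0.N2=(suspect,v1) N0.N3=(suspect,v1) | N1.N0=(alive,v0) N1.N1=(alive,v0) N1.N2=(suspect,v1) N1.N3=(suspect,v1)
Op 8: gossip N0<->N2 -> N0.N0=(alive,v0) N0.N1=(alive,v0) N0.N2=(suspect,v1) N0.N3=(suspect,v1) | N2.N0=(alive,v0) N2.N1=(alive,v0) N2.N2=(suspect,v1) N2.N3=(suspect,v1)
Op 9: N2 marks N3=suspect -> (suspect,v2)
Op 10: gossip N1<->N2 -> N1.N0=(alive,v0) N1.N1=(alive,v0) N1.N2=(suspect,v1) N1.N3=(suspect,v2) | N2.N0=(alive,v0) N2.N1=(alive,v0) N2.N2=(suspect,v1) N2.N3=(suspect,v2)

Answer: suspect 1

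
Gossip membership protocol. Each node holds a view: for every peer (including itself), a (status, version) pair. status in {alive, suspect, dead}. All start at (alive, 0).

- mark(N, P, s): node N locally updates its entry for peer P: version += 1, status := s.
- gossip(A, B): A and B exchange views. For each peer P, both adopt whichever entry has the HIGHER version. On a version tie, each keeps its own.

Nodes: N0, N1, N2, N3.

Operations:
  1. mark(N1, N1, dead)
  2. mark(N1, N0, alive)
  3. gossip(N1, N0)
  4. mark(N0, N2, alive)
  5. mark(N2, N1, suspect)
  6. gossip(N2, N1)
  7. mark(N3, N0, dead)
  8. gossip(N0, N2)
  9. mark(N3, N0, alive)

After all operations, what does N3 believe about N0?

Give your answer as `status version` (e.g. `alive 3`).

Op 1: N1 marks N1=dead -> (dead,v1)
Op 2: N1 marks N0=alive -> (alive,v1)
Op 3: gossip N1<->N0 -> N1.N0=(alive,v1) N1.N1=(dead,v1) N1.N2=(alive,v0) N1.N3=(alive,v0) | N0.N0=(alive,v1) N0.N1=(dead,v1) N0.N2=(alive,v0) N0.N3=(alive,v0)
Op 4: N0 marks N2=alive -> (alive,v1)
Op 5: N2 marks N1=suspect -> (suspect,v1)
Op 6: gossip N2<->N1 -> N2.N0=(alive,v1) N2.N1=(suspect,v1) N2.N2=(alive,v0) N2.N3=(alive,v0) | N1.N0=(alive,v1) N1.N1=(dead,v1) N1.N2=(alive,v0) N1.N3=(alive,v0)
Op 7: N3 marks N0=dead -> (dead,v1)
Op 8: gossip N0<->N2 -> N0.N0=(alive,v1) N0.N1=(dead,v1) N0.N2=(alive,v1) N0.N3=(alive,v0) | N2.N0=(alive,v1) N2.N1=(suspect,v1) N2.N2=(alive,v1) N2.N3=(alive,v0)
Op 9: N3 marks N0=alive -> (alive,v2)

Answer: alive 2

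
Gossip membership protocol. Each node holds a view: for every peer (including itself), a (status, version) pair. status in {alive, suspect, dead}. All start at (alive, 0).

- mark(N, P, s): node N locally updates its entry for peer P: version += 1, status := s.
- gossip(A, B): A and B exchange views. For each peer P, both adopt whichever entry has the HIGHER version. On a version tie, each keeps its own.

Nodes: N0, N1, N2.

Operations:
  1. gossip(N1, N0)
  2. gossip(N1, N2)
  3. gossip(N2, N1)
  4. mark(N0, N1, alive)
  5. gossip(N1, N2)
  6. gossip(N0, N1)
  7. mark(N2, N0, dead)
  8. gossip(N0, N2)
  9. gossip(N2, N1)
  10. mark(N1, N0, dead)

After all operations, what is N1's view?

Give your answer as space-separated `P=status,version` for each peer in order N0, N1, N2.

Op 1: gossip N1<->N0 -> N1.N0=(alive,v0) N1.N1=(alive,v0) N1.N2=(alive,v0) | N0.N0=(alive,v0) N0.N1=(alive,v0) N0.N2=(alive,v0)
Op 2: gossip N1<->N2 -> N1.N0=(alive,v0) N1.N1=(alive,v0) N1.N2=(alive,v0) | N2.N0=(alive,v0) N2.N1=(alive,v0) N2.N2=(alive,v0)
Op 3: gossip N2<->N1 -> N2.N0=(alive,v0) N2.N1=(alive,v0) N2.N2=(alive,v0) | N1.N0=(alive,v0) N1.N1=(alive,v0) N1.N2=(alive,v0)
Op 4: N0 marks N1=alive -> (alive,v1)
Op 5: gossip N1<->N2 -> N1.N0=(alive,v0) N1.N1=(alive,v0) N1.N2=(alive,v0) | N2.N0=(alive,v0) N2.N1=(alive,v0) N2.N2=(alive,v0)
Op 6: gossip N0<->N1 -> N0.N0=(alive,v0) N0.N1=(alive,v1) N0.N2=(alive,v0) | N1.N0=(alive,v0) N1.N1=(alive,v1) N1.N2=(alive,v0)
Op 7: N2 marks N0=dead -> (dead,v1)
Op 8: gossip N0<->N2 -> N0.N0=(dead,v1) N0.N1=(alive,v1) N0.N2=(alive,v0) | N2.N0=(dead,v1) N2.N1=(alive,v1) N2.N2=(alive,v0)
Op 9: gossip N2<->N1 -> N2.N0=(dead,v1) N2.N1=(alive,v1) N2.N2=(alive,v0) | N1.N0=(dead,v1) N1.N1=(alive,v1) N1.N2=(alive,v0)
Op 10: N1 marks N0=dead -> (dead,v2)

Answer: N0=dead,2 N1=alive,1 N2=alive,0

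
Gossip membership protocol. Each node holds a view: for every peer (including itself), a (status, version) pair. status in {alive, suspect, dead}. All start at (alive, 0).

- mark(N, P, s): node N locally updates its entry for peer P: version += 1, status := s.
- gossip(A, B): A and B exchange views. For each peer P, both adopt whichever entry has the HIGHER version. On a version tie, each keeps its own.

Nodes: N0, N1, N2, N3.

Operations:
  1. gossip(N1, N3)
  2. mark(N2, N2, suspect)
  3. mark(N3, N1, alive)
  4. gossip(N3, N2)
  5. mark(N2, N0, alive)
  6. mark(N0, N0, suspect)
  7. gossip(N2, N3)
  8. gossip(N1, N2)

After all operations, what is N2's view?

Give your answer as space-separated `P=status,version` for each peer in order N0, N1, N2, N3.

Op 1: gossip N1<->N3 -> N1.N0=(alive,v0) N1.N1=(alive,v0) N1.N2=(alive,v0) N1.N3=(alive,v0) | N3.N0=(alive,v0) N3.N1=(alive,v0) N3.N2=(alive,v0) N3.N3=(alive,v0)
Op 2: N2 marks N2=suspect -> (suspect,v1)
Op 3: N3 marks N1=alive -> (alive,v1)
Op 4: gossip N3<->N2 -> N3.N0=(alive,v0) N3.N1=(alive,v1) N3.N2=(suspect,v1) N3.N3=(alive,v0) | N2.N0=(alive,v0) N2.N1=(alive,v1) N2.N2=(suspect,v1) N2.N3=(alive,v0)
Op 5: N2 marks N0=alive -> (alive,v1)
Op 6: N0 marks N0=suspect -> (suspect,v1)
Op 7: gossip N2<->N3 -> N2.N0=(alive,v1) N2.N1=(alive,v1) N2.N2=(suspect,v1) N2.N3=(alive,v0) | N3.N0=(alive,v1) N3.N1=(alive,v1) N3.N2=(suspect,v1) N3.N3=(alive,v0)
Op 8: gossip N1<->N2 -> N1.N0=(alive,v1) N1.N1=(alive,v1) N1.N2=(suspect,v1) N1.N3=(alive,v0) | N2.N0=(alive,v1) N2.N1=(alive,v1) N2.N2=(suspect,v1) N2.N3=(alive,v0)

Answer: N0=alive,1 N1=alive,1 N2=suspect,1 N3=alive,0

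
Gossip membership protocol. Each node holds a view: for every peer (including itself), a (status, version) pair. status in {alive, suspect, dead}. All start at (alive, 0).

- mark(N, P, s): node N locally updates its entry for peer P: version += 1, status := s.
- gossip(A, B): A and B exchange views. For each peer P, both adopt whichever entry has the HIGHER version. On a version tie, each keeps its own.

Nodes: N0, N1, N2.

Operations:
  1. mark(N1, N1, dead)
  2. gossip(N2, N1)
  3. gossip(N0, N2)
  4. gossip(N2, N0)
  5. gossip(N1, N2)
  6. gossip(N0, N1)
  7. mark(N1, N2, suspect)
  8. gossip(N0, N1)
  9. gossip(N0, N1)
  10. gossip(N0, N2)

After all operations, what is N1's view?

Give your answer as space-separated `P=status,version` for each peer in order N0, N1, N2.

Answer: N0=alive,0 N1=dead,1 N2=suspect,1

Derivation:
Op 1: N1 marks N1=dead -> (dead,v1)
Op 2: gossip N2<->N1 -> N2.N0=(alive,v0) N2.N1=(dead,v1) N2.N2=(alive,v0) | N1.N0=(alive,v0) N1.N1=(dead,v1) N1.N2=(alive,v0)
Op 3: gossip N0<->N2 -> N0.N0=(alive,v0) N0.N1=(dead,v1) N0.N2=(alive,v0) | N2.N0=(alive,v0) N2.N1=(dead,v1) N2.N2=(alive,v0)
Op 4: gossip N2<->N0 -> N2.N0=(alive,v0) N2.N1=(dead,v1) N2.N2=(alive,v0) | N0.N0=(alive,v0) N0.N1=(dead,v1) N0.N2=(alive,v0)
Op 5: gossip N1<->N2 -> N1.N0=(alive,v0) N1.N1=(dead,v1) N1.N2=(alive,v0) | N2.N0=(alive,v0) N2.N1=(dead,v1) N2.N2=(alive,v0)
Op 6: gossip N0<->N1 -> N0.N0=(alive,v0) N0.N1=(dead,v1) N0.N2=(alive,v0) | N1.N0=(alive,v0) N1.N1=(dead,v1) N1.N2=(alive,v0)
Op 7: N1 marks N2=suspect -> (suspect,v1)
Op 8: gossip N0<->N1 -> N0.N0=(alive,v0) N0.N1=(dead,v1) N0.N2=(suspect,v1) | N1.N0=(alive,v0) N1.N1=(dead,v1) N1.N2=(suspect,v1)
Op 9: gossip N0<->N1 -> N0.N0=(alive,v0) N0.N1=(dead,v1) N0.N2=(suspect,v1) | N1.N0=(alive,v0) N1.N1=(dead,v1) N1.N2=(suspect,v1)
Op 10: gossip N0<->N2 -> N0.N0=(alive,v0) N0.N1=(dead,v1) N0.N2=(suspect,v1) | N2.N0=(alive,v0) N2.N1=(dead,v1) N2.N2=(suspect,v1)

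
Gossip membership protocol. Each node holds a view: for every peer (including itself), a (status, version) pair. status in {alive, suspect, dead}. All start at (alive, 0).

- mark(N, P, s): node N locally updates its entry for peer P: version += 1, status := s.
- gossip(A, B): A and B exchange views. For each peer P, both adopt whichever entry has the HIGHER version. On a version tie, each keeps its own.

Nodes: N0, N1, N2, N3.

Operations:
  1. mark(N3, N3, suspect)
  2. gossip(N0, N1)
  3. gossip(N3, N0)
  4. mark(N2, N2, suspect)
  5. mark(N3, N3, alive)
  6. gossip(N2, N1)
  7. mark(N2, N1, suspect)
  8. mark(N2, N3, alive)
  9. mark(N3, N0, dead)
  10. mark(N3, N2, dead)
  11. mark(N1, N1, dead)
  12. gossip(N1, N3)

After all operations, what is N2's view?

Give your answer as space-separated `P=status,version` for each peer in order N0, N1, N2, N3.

Op 1: N3 marks N3=suspect -> (suspect,v1)
Op 2: gossip N0<->N1 -> N0.N0=(alive,v0) N0.N1=(alive,v0) N0.N2=(alive,v0) N0.N3=(alive,v0) | N1.N0=(alive,v0) N1.N1=(alive,v0) N1.N2=(alive,v0) N1.N3=(alive,v0)
Op 3: gossip N3<->N0 -> N3.N0=(alive,v0) N3.N1=(alive,v0) N3.N2=(alive,v0) N3.N3=(suspect,v1) | N0.N0=(alive,v0) N0.N1=(alive,v0) N0.N2=(alive,v0) N0.N3=(suspect,v1)
Op 4: N2 marks N2=suspect -> (suspect,v1)
Op 5: N3 marks N3=alive -> (alive,v2)
Op 6: gossip N2<->N1 -> N2.N0=(alive,v0) N2.N1=(alive,v0) N2.N2=(suspect,v1) N2.N3=(alive,v0) | N1.N0=(alive,v0) N1.N1=(alive,v0) N1.N2=(suspect,v1) N1.N3=(alive,v0)
Op 7: N2 marks N1=suspect -> (suspect,v1)
Op 8: N2 marks N3=alive -> (alive,v1)
Op 9: N3 marks N0=dead -> (dead,v1)
Op 10: N3 marks N2=dead -> (dead,v1)
Op 11: N1 marks N1=dead -> (dead,v1)
Op 12: gossip N1<->N3 -> N1.N0=(dead,v1) N1.N1=(dead,v1) N1.N2=(suspect,v1) N1.N3=(alive,v2) | N3.N0=(dead,v1) N3.N1=(dead,v1) N3.N2=(dead,v1) N3.N3=(alive,v2)

Answer: N0=alive,0 N1=suspect,1 N2=suspect,1 N3=alive,1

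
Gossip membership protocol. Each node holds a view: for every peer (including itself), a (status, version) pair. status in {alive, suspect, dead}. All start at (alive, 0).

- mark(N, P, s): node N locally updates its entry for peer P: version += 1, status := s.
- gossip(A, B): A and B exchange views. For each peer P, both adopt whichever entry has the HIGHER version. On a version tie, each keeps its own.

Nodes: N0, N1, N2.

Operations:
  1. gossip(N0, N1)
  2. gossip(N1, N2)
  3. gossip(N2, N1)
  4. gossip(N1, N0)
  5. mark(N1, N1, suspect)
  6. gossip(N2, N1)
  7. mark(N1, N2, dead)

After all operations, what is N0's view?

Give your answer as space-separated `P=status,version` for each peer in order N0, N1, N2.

Answer: N0=alive,0 N1=alive,0 N2=alive,0

Derivation:
Op 1: gossip N0<->N1 -> N0.N0=(alive,v0) N0.N1=(alive,v0) N0.N2=(alive,v0) | N1.N0=(alive,v0) N1.N1=(alive,v0) N1.N2=(alive,v0)
Op 2: gossip N1<->N2 -> N1.N0=(alive,v0) N1.N1=(alive,v0) N1.N2=(alive,v0) | N2.N0=(alive,v0) N2.N1=(alive,v0) N2.N2=(alive,v0)
Op 3: gossip N2<->N1 -> N2.N0=(alive,v0) N2.N1=(alive,v0) N2.N2=(alive,v0) | N1.N0=(alive,v0) N1.N1=(alive,v0) N1.N2=(alive,v0)
Op 4: gossip N1<->N0 -> N1.N0=(alive,v0) N1.N1=(alive,v0) N1.N2=(alive,v0) | N0.N0=(alive,v0) N0.N1=(alive,v0) N0.N2=(alive,v0)
Op 5: N1 marks N1=suspect -> (suspect,v1)
Op 6: gossip N2<->N1 -> N2.N0=(alive,v0) N2.N1=(suspect,v1) N2.N2=(alive,v0) | N1.N0=(alive,v0) N1.N1=(suspect,v1) N1.N2=(alive,v0)
Op 7: N1 marks N2=dead -> (dead,v1)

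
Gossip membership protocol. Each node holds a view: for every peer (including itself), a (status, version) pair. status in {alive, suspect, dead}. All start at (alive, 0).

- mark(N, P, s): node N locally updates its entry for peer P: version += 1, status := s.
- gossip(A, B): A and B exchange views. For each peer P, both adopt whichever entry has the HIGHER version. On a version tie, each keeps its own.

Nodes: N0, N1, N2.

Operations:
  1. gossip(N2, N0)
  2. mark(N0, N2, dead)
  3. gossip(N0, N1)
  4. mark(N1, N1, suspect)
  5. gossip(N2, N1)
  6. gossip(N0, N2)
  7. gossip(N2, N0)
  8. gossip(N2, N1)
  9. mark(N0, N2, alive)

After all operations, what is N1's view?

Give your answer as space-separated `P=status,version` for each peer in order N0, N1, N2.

Op 1: gossip N2<->N0 -> N2.N0=(alive,v0) N2.N1=(alive,v0) N2.N2=(alive,v0) | N0.N0=(alive,v0) N0.N1=(alive,v0) N0.N2=(alive,v0)
Op 2: N0 marks N2=dead -> (dead,v1)
Op 3: gossip N0<->N1 -> N0.N0=(alive,v0) N0.N1=(alive,v0) N0.N2=(dead,v1) | N1.N0=(alive,v0) N1.N1=(alive,v0) N1.N2=(dead,v1)
Op 4: N1 marks N1=suspect -> (suspect,v1)
Op 5: gossip N2<->N1 -> N2.N0=(alive,v0) N2.N1=(suspect,v1) N2.N2=(dead,v1) | N1.N0=(alive,v0) N1.N1=(suspect,v1) N1.N2=(dead,v1)
Op 6: gossip N0<->N2 -> N0.N0=(alive,v0) N0.N1=(suspect,v1) N0.N2=(dead,v1) | N2.N0=(alive,v0) N2.N1=(suspect,v1) N2.N2=(dead,v1)
Op 7: gossip N2<->N0 -> N2.N0=(alive,v0) N2.N1=(suspect,v1) N2.N2=(dead,v1) | N0.N0=(alive,v0) N0.N1=(suspect,v1) N0.N2=(dead,v1)
Op 8: gossip N2<->N1 -> N2.N0=(alive,v0) N2.N1=(suspect,v1) N2.N2=(dead,v1) | N1.N0=(alive,v0) N1.N1=(suspect,v1) N1.N2=(dead,v1)
Op 9: N0 marks N2=alive -> (alive,v2)

Answer: N0=alive,0 N1=suspect,1 N2=dead,1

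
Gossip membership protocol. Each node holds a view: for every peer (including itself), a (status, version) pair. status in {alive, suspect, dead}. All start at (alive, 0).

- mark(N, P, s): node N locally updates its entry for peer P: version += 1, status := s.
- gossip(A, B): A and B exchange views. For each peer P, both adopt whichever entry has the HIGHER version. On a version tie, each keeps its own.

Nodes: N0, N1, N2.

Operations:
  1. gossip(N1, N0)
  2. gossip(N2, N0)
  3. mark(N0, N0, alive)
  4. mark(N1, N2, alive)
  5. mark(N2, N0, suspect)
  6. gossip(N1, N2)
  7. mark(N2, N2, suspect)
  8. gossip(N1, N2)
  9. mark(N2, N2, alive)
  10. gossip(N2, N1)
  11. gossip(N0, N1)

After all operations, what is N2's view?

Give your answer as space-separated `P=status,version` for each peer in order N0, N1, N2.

Op 1: gossip N1<->N0 -> N1.N0=(alive,v0) N1.N1=(alive,v0) N1.N2=(alive,v0) | N0.N0=(alive,v0) N0.N1=(alive,v0) N0.N2=(alive,v0)
Op 2: gossip N2<->N0 -> N2.N0=(alive,v0) N2.N1=(alive,v0) N2.N2=(alive,v0) | N0.N0=(alive,v0) N0.N1=(alive,v0) N0.N2=(alive,v0)
Op 3: N0 marks N0=alive -> (alive,v1)
Op 4: N1 marks N2=alive -> (alive,v1)
Op 5: N2 marks N0=suspect -> (suspect,v1)
Op 6: gossip N1<->N2 -> N1.N0=(suspect,v1) N1.N1=(alive,v0) N1.N2=(alive,v1) | N2.N0=(suspect,v1) N2.N1=(alive,v0) N2.N2=(alive,v1)
Op 7: N2 marks N2=suspect -> (suspect,v2)
Op 8: gossip N1<->N2 -> N1.N0=(suspect,v1) N1.N1=(alive,v0) N1.N2=(suspect,v2) | N2.N0=(suspect,v1) N2.N1=(alive,v0) N2.N2=(suspect,v2)
Op 9: N2 marks N2=alive -> (alive,v3)
Op 10: gossip N2<->N1 -> N2.N0=(suspect,v1) N2.N1=(alive,v0) N2.N2=(alive,v3) | N1.N0=(suspect,v1) N1.N1=(alive,v0) N1.N2=(alive,v3)
Op 11: gossip N0<->N1 -> N0.N0=(alive,v1) N0.N1=(alive,v0) N0.N2=(alive,v3) | N1.N0=(suspect,v1) N1.N1=(alive,v0) N1.N2=(alive,v3)

Answer: N0=suspect,1 N1=alive,0 N2=alive,3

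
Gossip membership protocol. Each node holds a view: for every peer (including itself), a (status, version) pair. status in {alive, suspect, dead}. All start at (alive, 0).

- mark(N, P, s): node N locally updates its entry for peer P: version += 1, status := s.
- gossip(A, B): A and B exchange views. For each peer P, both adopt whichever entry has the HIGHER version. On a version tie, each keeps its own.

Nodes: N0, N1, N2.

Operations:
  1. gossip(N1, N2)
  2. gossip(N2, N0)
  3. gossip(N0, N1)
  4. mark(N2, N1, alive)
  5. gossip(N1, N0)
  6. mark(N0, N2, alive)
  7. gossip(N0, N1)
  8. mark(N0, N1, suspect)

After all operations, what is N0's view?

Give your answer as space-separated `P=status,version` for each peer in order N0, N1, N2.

Op 1: gossip N1<->N2 -> N1.N0=(alive,v0) N1.N1=(alive,v0) N1.N2=(alive,v0) | N2.N0=(alive,v0) N2.N1=(alive,v0) N2.N2=(alive,v0)
Op 2: gossip N2<->N0 -> N2.N0=(alive,v0) N2.N1=(alive,v0) N2.N2=(alive,v0) | N0.N0=(alive,v0) N0.N1=(alive,v0) N0.N2=(alive,v0)
Op 3: gossip N0<->N1 -> N0.N0=(alive,v0) N0.N1=(alive,v0) N0.N2=(alive,v0) | N1.N0=(alive,v0) N1.N1=(alive,v0) N1.N2=(alive,v0)
Op 4: N2 marks N1=alive -> (alive,v1)
Op 5: gossip N1<->N0 -> N1.N0=(alive,v0) N1.N1=(alive,v0) N1.N2=(alive,v0) | N0.N0=(alive,v0) N0.N1=(alive,v0) N0.N2=(alive,v0)
Op 6: N0 marks N2=alive -> (alive,v1)
Op 7: gossip N0<->N1 -> N0.N0=(alive,v0) N0.N1=(alive,v0) N0.N2=(alive,v1) | N1.N0=(alive,v0) N1.N1=(alive,v0) N1.N2=(alive,v1)
Op 8: N0 marks N1=suspect -> (suspect,v1)

Answer: N0=alive,0 N1=suspect,1 N2=alive,1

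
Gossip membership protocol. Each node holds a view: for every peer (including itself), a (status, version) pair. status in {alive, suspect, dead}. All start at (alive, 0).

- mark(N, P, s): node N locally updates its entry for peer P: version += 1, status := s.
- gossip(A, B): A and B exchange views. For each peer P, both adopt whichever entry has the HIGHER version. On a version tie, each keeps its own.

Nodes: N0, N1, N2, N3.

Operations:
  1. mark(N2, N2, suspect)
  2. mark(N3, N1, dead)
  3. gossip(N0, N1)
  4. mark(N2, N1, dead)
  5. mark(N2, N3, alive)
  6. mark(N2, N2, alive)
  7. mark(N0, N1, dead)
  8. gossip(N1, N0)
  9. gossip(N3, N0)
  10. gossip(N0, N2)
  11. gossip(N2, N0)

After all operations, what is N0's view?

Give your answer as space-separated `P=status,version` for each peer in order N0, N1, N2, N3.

Answer: N0=alive,0 N1=dead,1 N2=alive,2 N3=alive,1

Derivation:
Op 1: N2 marks N2=suspect -> (suspect,v1)
Op 2: N3 marks N1=dead -> (dead,v1)
Op 3: gossip N0<->N1 -> N0.N0=(alive,v0) N0.N1=(alive,v0) N0.N2=(alive,v0) N0.N3=(alive,v0) | N1.N0=(alive,v0) N1.N1=(alive,v0) N1.N2=(alive,v0) N1.N3=(alive,v0)
Op 4: N2 marks N1=dead -> (dead,v1)
Op 5: N2 marks N3=alive -> (alive,v1)
Op 6: N2 marks N2=alive -> (alive,v2)
Op 7: N0 marks N1=dead -> (dead,v1)
Op 8: gossip N1<->N0 -> N1.N0=(alive,v0) N1.N1=(dead,v1) N1.N2=(alive,v0) N1.N3=(alive,v0) | N0.N0=(alive,v0) N0.N1=(dead,v1) N0.N2=(alive,v0) N0.N3=(alive,v0)
Op 9: gossip N3<->N0 -> N3.N0=(alive,v0) N3.N1=(dead,v1) N3.N2=(alive,v0) N3.N3=(alive,v0) | N0.N0=(alive,v0) N0.N1=(dead,v1) N0.N2=(alive,v0) N0.N3=(alive,v0)
Op 10: gossip N0<->N2 -> N0.N0=(alive,v0) N0.N1=(dead,v1) N0.N2=(alive,v2) N0.N3=(alive,v1) | N2.N0=(alive,v0) N2.N1=(dead,v1) N2.N2=(alive,v2) N2.N3=(alive,v1)
Op 11: gossip N2<->N0 -> N2.N0=(alive,v0) N2.N1=(dead,v1) N2.N2=(alive,v2) N2.N3=(alive,v1) | N0.N0=(alive,v0) N0.N1=(dead,v1) N0.N2=(alive,v2) N0.N3=(alive,v1)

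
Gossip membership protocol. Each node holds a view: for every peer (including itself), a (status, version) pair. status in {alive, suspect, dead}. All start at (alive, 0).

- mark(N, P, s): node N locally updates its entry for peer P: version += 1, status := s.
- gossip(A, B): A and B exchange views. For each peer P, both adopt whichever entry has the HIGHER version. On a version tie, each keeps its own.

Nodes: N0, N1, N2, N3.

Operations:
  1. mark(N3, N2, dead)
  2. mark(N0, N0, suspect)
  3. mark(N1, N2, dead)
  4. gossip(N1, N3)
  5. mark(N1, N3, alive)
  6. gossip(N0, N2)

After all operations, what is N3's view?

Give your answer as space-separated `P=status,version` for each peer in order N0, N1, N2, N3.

Answer: N0=alive,0 N1=alive,0 N2=dead,1 N3=alive,0

Derivation:
Op 1: N3 marks N2=dead -> (dead,v1)
Op 2: N0 marks N0=suspect -> (suspect,v1)
Op 3: N1 marks N2=dead -> (dead,v1)
Op 4: gossip N1<->N3 -> N1.N0=(alive,v0) N1.N1=(alive,v0) N1.N2=(dead,v1) N1.N3=(alive,v0) | N3.N0=(alive,v0) N3.N1=(alive,v0) N3.N2=(dead,v1) N3.N3=(alive,v0)
Op 5: N1 marks N3=alive -> (alive,v1)
Op 6: gossip N0<->N2 -> N0.N0=(suspect,v1) N0.N1=(alive,v0) N0.N2=(alive,v0) N0.N3=(alive,v0) | N2.N0=(suspect,v1) N2.N1=(alive,v0) N2.N2=(alive,v0) N2.N3=(alive,v0)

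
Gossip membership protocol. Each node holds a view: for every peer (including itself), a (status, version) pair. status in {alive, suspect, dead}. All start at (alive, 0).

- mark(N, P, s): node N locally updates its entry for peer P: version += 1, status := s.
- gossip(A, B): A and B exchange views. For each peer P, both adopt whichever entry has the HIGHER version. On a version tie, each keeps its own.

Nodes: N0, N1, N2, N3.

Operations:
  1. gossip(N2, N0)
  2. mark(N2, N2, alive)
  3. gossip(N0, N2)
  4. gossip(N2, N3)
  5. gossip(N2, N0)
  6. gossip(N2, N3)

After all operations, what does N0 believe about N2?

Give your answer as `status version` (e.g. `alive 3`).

Op 1: gossip N2<->N0 -> N2.N0=(alive,v0) N2.N1=(alive,v0) N2.N2=(alive,v0) N2.N3=(alive,v0) | N0.N0=(alive,v0) N0.N1=(alive,v0) N0.N2=(alive,v0) N0.N3=(alive,v0)
Op 2: N2 marks N2=alive -> (alive,v1)
Op 3: gossip N0<->N2 -> N0.N0=(alive,v0) N0.N1=(alive,v0) N0.N2=(alive,v1) N0.N3=(alive,v0) | N2.N0=(alive,v0) N2.N1=(alive,v0) N2.N2=(alive,v1) N2.N3=(alive,v0)
Op 4: gossip N2<->N3 -> N2.N0=(alive,v0) N2.N1=(alive,v0) N2.N2=(alive,v1) N2.N3=(alive,v0) | N3.N0=(alive,v0) N3.N1=(alive,v0) N3.N2=(alive,v1) N3.N3=(alive,v0)
Op 5: gossip N2<->N0 -> N2.N0=(alive,v0) N2.N1=(alive,v0) N2.N2=(alive,v1) N2.N3=(alive,v0) | N0.N0=(alive,v0) N0.N1=(alive,v0) N0.N2=(alive,v1) N0.N3=(alive,v0)
Op 6: gossip N2<->N3 -> N2.N0=(alive,v0) N2.N1=(alive,v0) N2.N2=(alive,v1) N2.N3=(alive,v0) | N3.N0=(alive,v0) N3.N1=(alive,v0) N3.N2=(alive,v1) N3.N3=(alive,v0)

Answer: alive 1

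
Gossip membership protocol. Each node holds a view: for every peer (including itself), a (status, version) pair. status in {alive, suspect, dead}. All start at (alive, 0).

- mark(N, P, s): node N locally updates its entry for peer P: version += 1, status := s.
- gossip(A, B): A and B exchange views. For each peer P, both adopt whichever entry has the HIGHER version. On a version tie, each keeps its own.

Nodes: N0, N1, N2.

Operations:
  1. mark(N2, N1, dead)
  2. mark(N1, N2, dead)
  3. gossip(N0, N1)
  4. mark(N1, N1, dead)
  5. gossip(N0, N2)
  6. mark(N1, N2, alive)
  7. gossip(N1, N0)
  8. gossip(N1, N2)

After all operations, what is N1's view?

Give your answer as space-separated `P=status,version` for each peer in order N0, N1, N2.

Answer: N0=alive,0 N1=dead,1 N2=alive,2

Derivation:
Op 1: N2 marks N1=dead -> (dead,v1)
Op 2: N1 marks N2=dead -> (dead,v1)
Op 3: gossip N0<->N1 -> N0.N0=(alive,v0) N0.N1=(alive,v0) N0.N2=(dead,v1) | N1.N0=(alive,v0) N1.N1=(alive,v0) N1.N2=(dead,v1)
Op 4: N1 marks N1=dead -> (dead,v1)
Op 5: gossip N0<->N2 -> N0.N0=(alive,v0) N0.N1=(dead,v1) N0.N2=(dead,v1) | N2.N0=(alive,v0) N2.N1=(dead,v1) N2.N2=(dead,v1)
Op 6: N1 marks N2=alive -> (alive,v2)
Op 7: gossip N1<->N0 -> N1.N0=(alive,v0) N1.N1=(dead,v1) N1.N2=(alive,v2) | N0.N0=(alive,v0) N0.N1=(dead,v1) N0.N2=(alive,v2)
Op 8: gossip N1<->N2 -> N1.N0=(alive,v0) N1.N1=(dead,v1) N1.N2=(alive,v2) | N2.N0=(alive,v0) N2.N1=(dead,v1) N2.N2=(alive,v2)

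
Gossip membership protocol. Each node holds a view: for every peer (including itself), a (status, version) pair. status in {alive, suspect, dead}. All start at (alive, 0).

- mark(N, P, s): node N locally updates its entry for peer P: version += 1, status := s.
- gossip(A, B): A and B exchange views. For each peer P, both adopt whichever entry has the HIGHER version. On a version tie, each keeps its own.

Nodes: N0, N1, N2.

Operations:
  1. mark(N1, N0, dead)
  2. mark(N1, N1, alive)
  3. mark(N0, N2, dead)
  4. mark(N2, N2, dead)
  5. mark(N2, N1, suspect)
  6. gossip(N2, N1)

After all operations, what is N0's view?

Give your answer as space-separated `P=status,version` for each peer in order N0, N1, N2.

Op 1: N1 marks N0=dead -> (dead,v1)
Op 2: N1 marks N1=alive -> (alive,v1)
Op 3: N0 marks N2=dead -> (dead,v1)
Op 4: N2 marks N2=dead -> (dead,v1)
Op 5: N2 marks N1=suspect -> (suspect,v1)
Op 6: gossip N2<->N1 -> N2.N0=(dead,v1) N2.N1=(suspect,v1) N2.N2=(dead,v1) | N1.N0=(dead,v1) N1.N1=(alive,v1) N1.N2=(dead,v1)

Answer: N0=alive,0 N1=alive,0 N2=dead,1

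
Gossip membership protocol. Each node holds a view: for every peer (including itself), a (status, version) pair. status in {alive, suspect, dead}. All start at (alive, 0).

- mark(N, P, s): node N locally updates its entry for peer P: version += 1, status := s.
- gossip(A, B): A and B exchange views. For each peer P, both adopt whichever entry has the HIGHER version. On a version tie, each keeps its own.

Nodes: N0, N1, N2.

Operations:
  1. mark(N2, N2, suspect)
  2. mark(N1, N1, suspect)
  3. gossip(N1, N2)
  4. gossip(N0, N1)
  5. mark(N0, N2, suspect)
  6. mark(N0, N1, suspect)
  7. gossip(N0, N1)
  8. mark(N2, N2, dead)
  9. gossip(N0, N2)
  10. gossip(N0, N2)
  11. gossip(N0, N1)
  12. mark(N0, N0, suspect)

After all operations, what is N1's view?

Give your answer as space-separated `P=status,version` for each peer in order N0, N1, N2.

Op 1: N2 marks N2=suspect -> (suspect,v1)
Op 2: N1 marks N1=suspect -> (suspect,v1)
Op 3: gossip N1<->N2 -> N1.N0=(alive,v0) N1.N1=(suspect,v1) N1.N2=(suspect,v1) | N2.N0=(alive,v0) N2.N1=(suspect,v1) N2.N2=(suspect,v1)
Op 4: gossip N0<->N1 -> N0.N0=(alive,v0) N0.N1=(suspect,v1) N0.N2=(suspect,v1) | N1.N0=(alive,v0) N1.N1=(suspect,v1) N1.N2=(suspect,v1)
Op 5: N0 marks N2=suspect -> (suspect,v2)
Op 6: N0 marks N1=suspect -> (suspect,v2)
Op 7: gossip N0<->N1 -> N0.N0=(alive,v0) N0.N1=(suspect,v2) N0.N2=(suspect,v2) | N1.N0=(alive,v0) N1.N1=(suspect,v2) N1.N2=(suspect,v2)
Op 8: N2 marks N2=dead -> (dead,v2)
Op 9: gossip N0<->N2 -> N0.N0=(alive,v0) N0.N1=(suspect,v2) N0.N2=(suspect,v2) | N2.N0=(alive,v0) N2.N1=(suspect,v2) N2.N2=(dead,v2)
Op 10: gossip N0<->N2 -> N0.N0=(alive,v0) N0.N1=(suspect,v2) N0.N2=(suspect,v2) | N2.N0=(alive,v0) N2.N1=(suspect,v2) N2.N2=(dead,v2)
Op 11: gossip N0<->N1 -> N0.N0=(alive,v0) N0.N1=(suspect,v2) N0.N2=(suspect,v2) | N1.N0=(alive,v0) N1.N1=(suspect,v2) N1.N2=(suspect,v2)
Op 12: N0 marks N0=suspect -> (suspect,v1)

Answer: N0=alive,0 N1=suspect,2 N2=suspect,2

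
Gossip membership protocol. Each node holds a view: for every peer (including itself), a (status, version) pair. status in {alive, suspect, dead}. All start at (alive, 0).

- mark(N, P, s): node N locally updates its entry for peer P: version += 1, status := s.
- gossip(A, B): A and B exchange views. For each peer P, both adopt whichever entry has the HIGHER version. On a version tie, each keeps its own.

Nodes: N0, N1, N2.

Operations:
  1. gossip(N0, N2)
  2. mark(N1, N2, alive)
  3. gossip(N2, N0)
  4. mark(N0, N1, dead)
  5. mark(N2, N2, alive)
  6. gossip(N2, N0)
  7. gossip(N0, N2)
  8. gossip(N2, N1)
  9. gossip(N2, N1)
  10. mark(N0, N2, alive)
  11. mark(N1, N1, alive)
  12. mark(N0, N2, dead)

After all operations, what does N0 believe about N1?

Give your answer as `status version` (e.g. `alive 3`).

Answer: dead 1

Derivation:
Op 1: gossip N0<->N2 -> N0.N0=(alive,v0) N0.N1=(alive,v0) N0.N2=(alive,v0) | N2.N0=(alive,v0) N2.N1=(alive,v0) N2.N2=(alive,v0)
Op 2: N1 marks N2=alive -> (alive,v1)
Op 3: gossip N2<->N0 -> N2.N0=(alive,v0) N2.N1=(alive,v0) N2.N2=(alive,v0) | N0.N0=(alive,v0) N0.N1=(alive,v0) N0.N2=(alive,v0)
Op 4: N0 marks N1=dead -> (dead,v1)
Op 5: N2 marks N2=alive -> (alive,v1)
Op 6: gossip N2<->N0 -> N2.N0=(alive,v0) N2.N1=(dead,v1) N2.N2=(alive,v1) | N0.N0=(alive,v0) N0.N1=(dead,v1) N0.N2=(alive,v1)
Op 7: gossip N0<->N2 -> N0.N0=(alive,v0) N0.N1=(dead,v1) N0.N2=(alive,v1) | N2.N0=(alive,v0) N2.N1=(dead,v1) N2.N2=(alive,v1)
Op 8: gossip N2<->N1 -> N2.N0=(alive,v0) N2.N1=(dead,v1) N2.N2=(alive,v1) | N1.N0=(alive,v0) N1.N1=(dead,v1) N1.N2=(alive,v1)
Op 9: gossip N2<->N1 -> N2.N0=(alive,v0) N2.N1=(dead,v1) N2.N2=(alive,v1) | N1.N0=(alive,v0) N1.N1=(dead,v1) N1.N2=(alive,v1)
Op 10: N0 marks N2=alive -> (alive,v2)
Op 11: N1 marks N1=alive -> (alive,v2)
Op 12: N0 marks N2=dead -> (dead,v3)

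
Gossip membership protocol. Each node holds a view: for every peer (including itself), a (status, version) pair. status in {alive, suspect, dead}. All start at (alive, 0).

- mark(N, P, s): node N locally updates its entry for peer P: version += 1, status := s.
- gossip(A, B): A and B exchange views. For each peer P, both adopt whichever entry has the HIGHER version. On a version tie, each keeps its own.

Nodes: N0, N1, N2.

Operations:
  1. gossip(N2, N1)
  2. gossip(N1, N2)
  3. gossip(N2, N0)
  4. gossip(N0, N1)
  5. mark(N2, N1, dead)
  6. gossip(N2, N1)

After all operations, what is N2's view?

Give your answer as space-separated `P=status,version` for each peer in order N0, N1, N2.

Answer: N0=alive,0 N1=dead,1 N2=alive,0

Derivation:
Op 1: gossip N2<->N1 -> N2.N0=(alive,v0) N2.N1=(alive,v0) N2.N2=(alive,v0) | N1.N0=(alive,v0) N1.N1=(alive,v0) N1.N2=(alive,v0)
Op 2: gossip N1<->N2 -> N1.N0=(alive,v0) N1.N1=(alive,v0) N1.N2=(alive,v0) | N2.N0=(alive,v0) N2.N1=(alive,v0) N2.N2=(alive,v0)
Op 3: gossip N2<->N0 -> N2.N0=(alive,v0) N2.N1=(alive,v0) N2.N2=(alive,v0) | N0.N0=(alive,v0) N0.N1=(alive,v0) N0.N2=(alive,v0)
Op 4: gossip N0<->N1 -> N0.N0=(alive,v0) N0.N1=(alive,v0) N0.N2=(alive,v0) | N1.N0=(alive,v0) N1.N1=(alive,v0) N1.N2=(alive,v0)
Op 5: N2 marks N1=dead -> (dead,v1)
Op 6: gossip N2<->N1 -> N2.N0=(alive,v0) N2.N1=(dead,v1) N2.N2=(alive,v0) | N1.N0=(alive,v0) N1.N1=(dead,v1) N1.N2=(alive,v0)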